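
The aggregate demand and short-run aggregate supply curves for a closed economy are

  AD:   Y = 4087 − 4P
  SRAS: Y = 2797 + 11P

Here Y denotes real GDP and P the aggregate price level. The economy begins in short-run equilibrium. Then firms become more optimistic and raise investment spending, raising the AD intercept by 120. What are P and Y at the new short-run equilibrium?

This is a positive demand shock: AD shifts right.
New AD: Y = 4207 − 4P.
Set AD = SRAS: 4207 − 4P = 2797 + 11P, so 1410 = 15P and P = 94.
Y = 4207 − 4·94 = 3831.

P = 94, Y = 3831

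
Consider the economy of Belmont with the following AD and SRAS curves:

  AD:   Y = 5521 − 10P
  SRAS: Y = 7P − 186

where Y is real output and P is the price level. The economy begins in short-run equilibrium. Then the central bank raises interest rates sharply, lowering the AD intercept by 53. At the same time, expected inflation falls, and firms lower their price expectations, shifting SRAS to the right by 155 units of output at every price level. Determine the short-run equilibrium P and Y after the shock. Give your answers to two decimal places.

After both shocks: AD is Y = 5468 − 10P and SRAS is Y = 7P − 31.
Setting them equal: 5499 = 17P, so P = 323.47.
Substituting into AD, Y = 2233.29.

P = 323.47, Y = 2233.29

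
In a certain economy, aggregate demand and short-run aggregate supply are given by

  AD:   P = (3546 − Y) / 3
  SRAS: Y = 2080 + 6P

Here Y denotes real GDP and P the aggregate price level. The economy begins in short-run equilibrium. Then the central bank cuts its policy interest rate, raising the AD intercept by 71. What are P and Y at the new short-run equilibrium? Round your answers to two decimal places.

P = 170.78, Y = 3104.67

This is a positive demand shock: AD shifts right.
New AD: Y = 3617 − 3P.
Set AD = SRAS: 3617 − 3P = 2080 + 6P, so 1537 = 9P and P = 170.78.
Substituting into AD, Y = 3104.67.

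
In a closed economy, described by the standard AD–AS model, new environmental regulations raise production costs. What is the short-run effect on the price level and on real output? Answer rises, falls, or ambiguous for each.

Price level: rises; output: falls

This is an adverse supply shock: SRAS shifts left.
Moving along the downward-sloping AD curve, P rises and Y falls.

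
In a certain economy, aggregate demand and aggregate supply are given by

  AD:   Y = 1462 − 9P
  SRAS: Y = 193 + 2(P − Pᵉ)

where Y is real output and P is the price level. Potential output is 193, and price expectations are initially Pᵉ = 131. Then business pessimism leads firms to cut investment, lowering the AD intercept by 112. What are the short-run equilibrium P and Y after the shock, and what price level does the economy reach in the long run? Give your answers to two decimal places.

AD shifts left: new AD is Y = 1350 − 9P. With Pᵉ = 131, SRAS is Y = 2P − 69.
Short run: 1350 − 9P = 2P − 69 gives 1419 = 11P, so P = 129.00 and Y = 1350 − 9P = 189.00.
Y = 189.00 is below potential 193; expectations adjust and SRAS shifts right until Y = 193.
Long run: on the new AD curve, 193 = 1350 − 9P gives P = 128.56.

Short run: P = 129.00, Y = 189.00. Long run: P = 128.56.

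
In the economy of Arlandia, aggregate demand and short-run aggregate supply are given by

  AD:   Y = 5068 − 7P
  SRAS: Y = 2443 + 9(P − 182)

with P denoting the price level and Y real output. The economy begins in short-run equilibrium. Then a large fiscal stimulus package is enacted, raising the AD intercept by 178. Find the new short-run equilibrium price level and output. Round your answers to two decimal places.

P = 277.56, Y = 3303.06

This is a positive demand shock: AD shifts right.
New AD: Y = 5246 − 7P.
SRAS can be written Y = 805 + 9P.
Set AD = SRAS: 5246 − 7P = 805 + 9P, so 4441 = 16P and P = 277.56.
Substituting into AD, Y = 3303.06.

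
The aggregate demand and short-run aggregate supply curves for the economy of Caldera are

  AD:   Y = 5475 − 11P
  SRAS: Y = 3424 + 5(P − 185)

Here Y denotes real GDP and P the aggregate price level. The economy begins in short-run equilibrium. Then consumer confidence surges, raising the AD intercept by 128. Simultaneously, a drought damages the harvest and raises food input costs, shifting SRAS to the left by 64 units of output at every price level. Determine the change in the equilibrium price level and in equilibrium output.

ΔP = +12, ΔY = -4

After both shocks: AD is Y = 5603 − 11P and SRAS is Y = 2435 + 5P.
Setting them equal: 3168 = 16P, so P = 198.
Y = 5603 − 11·198 = 3425.
Initially P = 186, Y = 3429, so ΔP = +12 and ΔY = -4.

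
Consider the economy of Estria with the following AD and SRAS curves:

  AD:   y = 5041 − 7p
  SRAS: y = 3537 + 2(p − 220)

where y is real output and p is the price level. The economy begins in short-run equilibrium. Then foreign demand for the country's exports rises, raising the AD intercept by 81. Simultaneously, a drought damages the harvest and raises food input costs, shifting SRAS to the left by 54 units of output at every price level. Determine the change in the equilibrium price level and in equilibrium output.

After both shocks: AD is y = 5122 − 7p and SRAS is y = 3043 + 2p.
Setting them equal: 2079 = 9p, so p = 231.
y = 5122 − 7·231 = 3505.
Initially p = 216, y = 3529, so Δp = +15 and Δy = -24.

Δp = +15, Δy = -24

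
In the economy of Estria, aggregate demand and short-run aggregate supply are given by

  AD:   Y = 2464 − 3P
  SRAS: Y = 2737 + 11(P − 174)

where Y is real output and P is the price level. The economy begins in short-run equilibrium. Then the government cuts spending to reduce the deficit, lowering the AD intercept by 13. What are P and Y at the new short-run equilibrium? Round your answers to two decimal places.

This is a negative demand shock: AD shifts left.
New AD: Y = 2451 − 3P.
SRAS can be written Y = 823 + 11P.
Set AD = SRAS: 2451 − 3P = 823 + 11P, so 1628 = 14P and P = 116.29.
Substituting into AD, Y = 2102.14.

P = 116.29, Y = 2102.14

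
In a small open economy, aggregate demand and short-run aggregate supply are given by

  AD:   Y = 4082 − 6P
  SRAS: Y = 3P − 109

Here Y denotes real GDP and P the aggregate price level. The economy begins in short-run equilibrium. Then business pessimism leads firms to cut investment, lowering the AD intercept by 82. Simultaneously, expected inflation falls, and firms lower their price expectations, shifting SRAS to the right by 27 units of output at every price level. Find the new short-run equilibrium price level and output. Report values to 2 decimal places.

P = 453.56, Y = 1278.67

After both shocks: AD is Y = 4000 − 6P and SRAS is Y = 3P − 82.
Setting them equal: 4082 = 9P, so P = 453.56.
Substituting into AD, Y = 1278.67.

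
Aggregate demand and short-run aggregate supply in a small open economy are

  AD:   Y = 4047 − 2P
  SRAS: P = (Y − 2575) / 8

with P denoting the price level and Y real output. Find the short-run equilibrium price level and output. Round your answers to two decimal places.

P = 147.20, Y = 3752.60

Rearrange SRAS to Y = 2575 + 8P.
Set AD = SRAS: 4047 − 2P = 2575 + 8P, so 1472 = 10P and P = 147.20.
Substituting into AD, Y = 4047 − 2P = 3752.60.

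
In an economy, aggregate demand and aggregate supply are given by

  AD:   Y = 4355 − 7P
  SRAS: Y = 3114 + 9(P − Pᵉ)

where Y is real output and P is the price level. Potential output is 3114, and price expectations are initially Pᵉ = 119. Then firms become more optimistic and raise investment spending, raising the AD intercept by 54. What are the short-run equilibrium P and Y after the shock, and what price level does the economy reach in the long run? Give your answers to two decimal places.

AD shifts right: new AD is Y = 4409 − 7P. With Pᵉ = 119, SRAS is Y = 2043 + 9P.
Short run: 4409 − 7P = 2043 + 9P gives 2366 = 16P, so P = 147.88 and Y = 4409 − 7P = 3373.88.
Y = 3373.88 is above potential 3114; expectations adjust and SRAS shifts left until Y = 3114.
Long run: on the new AD curve, 3114 = 4409 − 7P gives P = 185.00.

Short run: P = 147.88, Y = 3373.88. Long run: P = 185.00.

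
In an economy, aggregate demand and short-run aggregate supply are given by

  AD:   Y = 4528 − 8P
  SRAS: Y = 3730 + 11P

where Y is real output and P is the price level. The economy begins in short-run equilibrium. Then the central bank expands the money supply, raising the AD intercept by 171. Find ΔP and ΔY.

ΔP = +9, ΔY = +99

This is a positive demand shock: AD shifts right.
New AD: Y = 4699 − 8P.
Set AD = SRAS: 4699 − 8P = 3730 + 11P, so 969 = 19P and P = 51.
Y = 4699 − 8·51 = 4291.
Initially P = 42, Y = 4192, so ΔP = +9 and ΔY = +99.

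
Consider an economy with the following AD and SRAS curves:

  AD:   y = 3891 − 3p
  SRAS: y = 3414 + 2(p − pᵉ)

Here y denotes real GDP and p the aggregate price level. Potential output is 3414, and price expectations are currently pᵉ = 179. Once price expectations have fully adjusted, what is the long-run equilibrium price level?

Long-run p = 159

Short run: with pᵉ = 179, SRAS is y = 3056 + 2p. Setting AD = SRAS gives 835 = 5p, so p = 167 and y = 3891 − 3·167 = 3390.
Output 3390 is below potential 3414, so over time expected prices fall and SRAS shifts right until y returns to 3414.
Long run: y = 3414 on the AD curve gives 3414 = 3891 − 3p, so p = 159.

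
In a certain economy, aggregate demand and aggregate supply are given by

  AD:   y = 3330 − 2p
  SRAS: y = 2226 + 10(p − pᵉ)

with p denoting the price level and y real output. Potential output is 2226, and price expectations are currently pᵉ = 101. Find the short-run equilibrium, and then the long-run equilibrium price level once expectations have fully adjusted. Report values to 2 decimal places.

Short run: p = 176.17, y = 2977.67. Long run: p = 552.00.

Short run: with pᵉ = 101, SRAS is y = 1216 + 10p. Setting AD = SRAS gives 2114 = 12p, so p = 176.17 and y = 3330 − 2p = 2977.67.
Output 2977.67 is above potential 2226, so over time expected prices rise and SRAS shifts left until y returns to 2226.
Long run: y = 2226 on the AD curve gives 2226 = 3330 − 2p, so p = 552.00.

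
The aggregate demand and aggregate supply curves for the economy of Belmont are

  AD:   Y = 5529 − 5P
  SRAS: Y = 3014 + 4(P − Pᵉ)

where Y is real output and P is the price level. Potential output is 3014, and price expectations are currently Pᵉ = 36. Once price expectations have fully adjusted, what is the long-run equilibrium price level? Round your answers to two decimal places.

Long-run P = 503.00

Short run: with Pᵉ = 36, SRAS is Y = 2870 + 4P. Setting AD = SRAS gives 2659 = 9P, so P = 295.44 and Y = 5529 − 5P = 4051.78.
Output 4051.78 is above potential 3014, so over time expected prices rise and SRAS shifts left until Y returns to 3014.
Long run: Y = 3014 on the AD curve gives 3014 = 5529 − 5P, so P = 503.00.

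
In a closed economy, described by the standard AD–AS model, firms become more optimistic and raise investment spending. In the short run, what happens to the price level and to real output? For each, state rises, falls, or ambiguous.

Price level: rises; output: rises

This is a positive demand shock: AD shifts right.
Moving along the upward-sloping SRAS curve, P rises and Y rises.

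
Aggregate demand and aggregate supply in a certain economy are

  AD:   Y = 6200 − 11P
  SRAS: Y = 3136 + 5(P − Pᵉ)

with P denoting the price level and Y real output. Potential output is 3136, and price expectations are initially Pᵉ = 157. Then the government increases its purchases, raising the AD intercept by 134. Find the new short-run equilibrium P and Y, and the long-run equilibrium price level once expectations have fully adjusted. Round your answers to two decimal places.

AD shifts right: new AD is Y = 6334 − 11P. With Pᵉ = 157, SRAS is Y = 2351 + 5P.
Short run: 6334 − 11P = 2351 + 5P gives 3983 = 16P, so P = 248.94 and Y = 6334 − 11P = 3595.69.
Y = 3595.69 is above potential 3136; expectations adjust and SRAS shifts left until Y = 3136.
Long run: on the new AD curve, 3136 = 6334 − 11P gives P = 290.73.

Short run: P = 248.94, Y = 3595.69. Long run: P = 290.73.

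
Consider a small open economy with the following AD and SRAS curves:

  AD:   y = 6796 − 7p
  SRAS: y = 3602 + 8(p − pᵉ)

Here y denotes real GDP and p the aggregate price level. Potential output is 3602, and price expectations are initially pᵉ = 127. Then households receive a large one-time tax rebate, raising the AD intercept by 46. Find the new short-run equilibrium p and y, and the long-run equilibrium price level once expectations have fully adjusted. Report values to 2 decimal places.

Short run: p = 283.73, y = 4855.87. Long run: p = 462.86.

AD shifts right: new AD is y = 6842 − 7p. With pᵉ = 127, SRAS is y = 2586 + 8p.
Short run: 6842 − 7p = 2586 + 8p gives 4256 = 15p, so p = 283.73 and y = 6842 − 7p = 4855.87.
y = 4855.87 is above potential 3602; expectations adjust and SRAS shifts left until y = 3602.
Long run: on the new AD curve, 3602 = 6842 − 7p gives p = 462.86.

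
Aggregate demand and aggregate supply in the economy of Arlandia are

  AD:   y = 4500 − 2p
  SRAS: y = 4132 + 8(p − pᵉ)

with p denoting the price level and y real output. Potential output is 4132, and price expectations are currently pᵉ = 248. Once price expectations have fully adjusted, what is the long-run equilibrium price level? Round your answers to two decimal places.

Short run: with pᵉ = 248, SRAS is y = 2148 + 8p. Setting AD = SRAS gives 2352 = 10p, so p = 235.20 and y = 4500 − 2p = 4029.60.
Output 4029.60 is below potential 4132, so over time expected prices fall and SRAS shifts right until y returns to 4132.
Long run: y = 4132 on the AD curve gives 4132 = 4500 − 2p, so p = 184.00.

Long-run p = 184.00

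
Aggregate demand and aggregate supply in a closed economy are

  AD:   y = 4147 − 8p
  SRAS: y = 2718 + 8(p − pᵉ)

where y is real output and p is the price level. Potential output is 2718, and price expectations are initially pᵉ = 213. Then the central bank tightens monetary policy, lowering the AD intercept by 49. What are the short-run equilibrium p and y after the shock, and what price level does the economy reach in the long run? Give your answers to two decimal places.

Short run: p = 192.75, y = 2556.00. Long run: p = 172.50.

AD shifts left: new AD is y = 4098 − 8p. With pᵉ = 213, SRAS is y = 1014 + 8p.
Short run: 4098 − 8p = 1014 + 8p gives 3084 = 16p, so p = 192.75 and y = 4098 − 8p = 2556.00.
y = 2556.00 is below potential 2718; expectations adjust and SRAS shifts right until y = 2718.
Long run: on the new AD curve, 2718 = 4098 − 8p gives p = 172.50.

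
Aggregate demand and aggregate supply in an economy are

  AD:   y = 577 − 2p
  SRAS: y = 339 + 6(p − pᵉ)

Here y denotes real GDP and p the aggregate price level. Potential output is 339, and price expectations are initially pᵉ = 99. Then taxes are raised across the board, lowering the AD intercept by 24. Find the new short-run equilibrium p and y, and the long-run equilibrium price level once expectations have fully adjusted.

Short run: p = 101, y = 351. Long run: p = 107.

AD shifts left: new AD is y = 553 − 2p. With pᵉ = 99, SRAS is y = 6p − 255.
Short run: 553 − 2p = 6p − 255 gives 808 = 8p, so p = 101 and y = 553 − 2·101 = 351.
y = 351 is above potential 339; expectations adjust and SRAS shifts left until y = 339.
Long run: on the new AD curve, 339 = 553 − 2p gives p = 107.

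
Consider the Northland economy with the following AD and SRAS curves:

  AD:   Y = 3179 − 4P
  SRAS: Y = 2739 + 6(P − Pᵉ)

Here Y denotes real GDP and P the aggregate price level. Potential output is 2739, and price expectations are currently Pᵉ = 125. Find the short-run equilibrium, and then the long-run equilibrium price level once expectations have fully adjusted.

Short run: P = 119, Y = 2703. Long run: P = 110.

Short run: with Pᵉ = 125, SRAS is Y = 1989 + 6P. Setting AD = SRAS gives 1190 = 10P, so P = 119 and Y = 3179 − 4·119 = 2703.
Output 2703 is below potential 2739, so over time expected prices fall and SRAS shifts right until Y returns to 2739.
Long run: Y = 2739 on the AD curve gives 2739 = 3179 − 4P, so P = 110.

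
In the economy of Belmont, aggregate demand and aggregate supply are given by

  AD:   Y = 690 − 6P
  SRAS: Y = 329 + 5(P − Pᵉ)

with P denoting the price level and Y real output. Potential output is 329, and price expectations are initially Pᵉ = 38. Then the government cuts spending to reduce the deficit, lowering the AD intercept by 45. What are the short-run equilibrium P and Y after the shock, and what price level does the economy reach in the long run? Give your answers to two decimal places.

AD shifts left: new AD is Y = 645 − 6P. With Pᵉ = 38, SRAS is Y = 139 + 5P.
Short run: 645 − 6P = 139 + 5P gives 506 = 11P, so P = 46.00 and Y = 645 − 6P = 369.00.
Y = 369.00 is above potential 329; expectations adjust and SRAS shifts left until Y = 329.
Long run: on the new AD curve, 329 = 645 − 6P gives P = 52.67.

Short run: P = 46.00, Y = 369.00. Long run: P = 52.67.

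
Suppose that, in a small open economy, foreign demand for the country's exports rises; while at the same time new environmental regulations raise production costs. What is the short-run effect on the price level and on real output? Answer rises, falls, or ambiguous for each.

The first event is a positive demand shock: AD shifts right, which by itself pushes P up and Y up.
The second is an adverse supply shock: SRAS shifts left, which by itself pushes P up and Y down.
Both shocks push P up, so P rises. The two shocks push Y in opposite directions, so the effect on Y is ambiguous.

Price level: rises; output: ambiguous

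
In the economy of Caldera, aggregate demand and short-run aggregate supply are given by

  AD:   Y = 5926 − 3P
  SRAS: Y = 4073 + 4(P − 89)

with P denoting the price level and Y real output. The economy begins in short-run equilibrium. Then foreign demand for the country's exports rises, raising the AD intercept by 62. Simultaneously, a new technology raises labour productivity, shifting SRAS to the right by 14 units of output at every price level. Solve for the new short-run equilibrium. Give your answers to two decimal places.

After both shocks: AD is Y = 5988 − 3P and SRAS is Y = 3731 + 4P.
Setting them equal: 2257 = 7P, so P = 322.43.
Substituting into AD, Y = 5020.71.

P = 322.43, Y = 5020.71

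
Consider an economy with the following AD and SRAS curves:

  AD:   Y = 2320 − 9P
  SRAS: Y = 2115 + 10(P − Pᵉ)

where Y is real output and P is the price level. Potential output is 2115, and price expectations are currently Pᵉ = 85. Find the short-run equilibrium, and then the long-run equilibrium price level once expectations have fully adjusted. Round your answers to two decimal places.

Short run: with Pᵉ = 85, SRAS is Y = 1265 + 10P. Setting AD = SRAS gives 1055 = 19P, so P = 55.53 and Y = 2320 − 9P = 1820.26.
Output 1820.26 is below potential 2115, so over time expected prices fall and SRAS shifts right until Y returns to 2115.
Long run: Y = 2115 on the AD curve gives 2115 = 2320 − 9P, so P = 22.78.

Short run: P = 55.53, Y = 1820.26. Long run: P = 22.78.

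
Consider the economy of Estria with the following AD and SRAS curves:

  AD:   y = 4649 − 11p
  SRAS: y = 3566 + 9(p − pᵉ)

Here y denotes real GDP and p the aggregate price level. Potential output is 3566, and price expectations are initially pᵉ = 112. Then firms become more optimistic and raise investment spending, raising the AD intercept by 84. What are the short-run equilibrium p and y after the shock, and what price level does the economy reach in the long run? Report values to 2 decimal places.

AD shifts right: new AD is y = 4733 − 11p. With pᵉ = 112, SRAS is y = 2558 + 9p.
Short run: 4733 − 11p = 2558 + 9p gives 2175 = 20p, so p = 108.75 and y = 4733 − 11p = 3536.75.
y = 3536.75 is below potential 3566; expectations adjust and SRAS shifts right until y = 3566.
Long run: on the new AD curve, 3566 = 4733 − 11p gives p = 106.09.

Short run: p = 108.75, y = 3536.75. Long run: p = 106.09.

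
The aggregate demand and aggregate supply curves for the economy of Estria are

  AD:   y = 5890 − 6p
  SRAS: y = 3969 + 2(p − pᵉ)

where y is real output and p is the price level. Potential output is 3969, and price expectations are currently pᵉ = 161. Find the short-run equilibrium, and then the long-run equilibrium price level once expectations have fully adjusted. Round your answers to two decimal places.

Short run: with pᵉ = 161, SRAS is y = 3647 + 2p. Setting AD = SRAS gives 2243 = 8p, so p = 280.38 and y = 5890 − 6p = 4207.75.
Output 4207.75 is above potential 3969, so over time expected prices rise and SRAS shifts left until y returns to 3969.
Long run: y = 3969 on the AD curve gives 3969 = 5890 − 6p, so p = 320.17.

Short run: p = 280.38, y = 4207.75. Long run: p = 320.17.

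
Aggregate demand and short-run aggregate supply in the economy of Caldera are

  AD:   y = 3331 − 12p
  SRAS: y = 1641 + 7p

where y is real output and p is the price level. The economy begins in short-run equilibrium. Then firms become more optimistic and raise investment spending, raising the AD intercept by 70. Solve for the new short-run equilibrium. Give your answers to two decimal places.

This is a positive demand shock: AD shifts right.
New AD: y = 3401 − 12p.
Set AD = SRAS: 3401 − 12p = 1641 + 7p, so 1760 = 19p and p = 92.63.
Substituting into AD, y = 2289.42.

p = 92.63, y = 2289.42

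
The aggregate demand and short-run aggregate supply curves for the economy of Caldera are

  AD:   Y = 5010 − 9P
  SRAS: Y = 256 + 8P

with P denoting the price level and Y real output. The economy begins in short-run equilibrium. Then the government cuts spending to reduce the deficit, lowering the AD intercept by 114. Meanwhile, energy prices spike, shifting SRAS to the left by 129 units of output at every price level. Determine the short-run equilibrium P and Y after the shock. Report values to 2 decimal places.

After both shocks: AD is Y = 4896 − 9P and SRAS is Y = 127 + 8P.
Setting them equal: 4769 = 17P, so P = 280.53.
Substituting into AD, Y = 2371.24.

P = 280.53, Y = 2371.24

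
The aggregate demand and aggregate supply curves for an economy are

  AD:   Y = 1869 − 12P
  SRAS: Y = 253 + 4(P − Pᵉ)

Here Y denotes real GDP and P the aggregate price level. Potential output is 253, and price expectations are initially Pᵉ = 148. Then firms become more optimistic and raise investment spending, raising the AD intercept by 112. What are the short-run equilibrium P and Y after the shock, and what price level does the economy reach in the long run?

Short run: P = 145, Y = 241. Long run: P = 144.

AD shifts right: new AD is Y = 1981 − 12P. With Pᵉ = 148, SRAS is Y = 4P − 339.
Short run: 1981 − 12P = 4P − 339 gives 2320 = 16P, so P = 145 and Y = 1981 − 12·145 = 241.
Y = 241 is below potential 253; expectations adjust and SRAS shifts right until Y = 253.
Long run: on the new AD curve, 253 = 1981 − 12P gives P = 144.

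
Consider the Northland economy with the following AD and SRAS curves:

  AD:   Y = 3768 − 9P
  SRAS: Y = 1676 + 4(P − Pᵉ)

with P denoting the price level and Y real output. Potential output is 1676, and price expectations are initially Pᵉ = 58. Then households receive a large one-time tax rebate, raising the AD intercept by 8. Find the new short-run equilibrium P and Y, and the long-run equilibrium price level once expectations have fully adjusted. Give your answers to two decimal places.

AD shifts right: new AD is Y = 3776 − 9P. With Pᵉ = 58, SRAS is Y = 1444 + 4P.
Short run: 3776 − 9P = 1444 + 4P gives 2332 = 13P, so P = 179.38 and Y = 3776 − 9P = 2161.54.
Y = 2161.54 is above potential 1676; expectations adjust and SRAS shifts left until Y = 1676.
Long run: on the new AD curve, 1676 = 3776 − 9P gives P = 233.33.

Short run: P = 179.38, Y = 2161.54. Long run: P = 233.33.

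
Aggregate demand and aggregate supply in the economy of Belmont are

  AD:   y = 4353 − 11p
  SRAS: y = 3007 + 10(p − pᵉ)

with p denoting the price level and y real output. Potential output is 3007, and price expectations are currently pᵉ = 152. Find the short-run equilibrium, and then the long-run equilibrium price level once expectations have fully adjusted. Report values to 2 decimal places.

Short run: p = 136.48, y = 2851.76. Long run: p = 122.36.

Short run: with pᵉ = 152, SRAS is y = 1487 + 10p. Setting AD = SRAS gives 2866 = 21p, so p = 136.48 and y = 4353 − 11p = 2851.76.
Output 2851.76 is below potential 3007, so over time expected prices fall and SRAS shifts right until y returns to 3007.
Long run: y = 3007 on the AD curve gives 3007 = 4353 − 11p, so p = 122.36.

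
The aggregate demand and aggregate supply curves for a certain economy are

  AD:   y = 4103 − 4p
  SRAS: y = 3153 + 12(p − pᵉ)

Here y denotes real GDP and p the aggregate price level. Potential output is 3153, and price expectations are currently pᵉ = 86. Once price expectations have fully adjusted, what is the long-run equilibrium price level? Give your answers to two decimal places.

Long-run p = 237.50

Short run: with pᵉ = 86, SRAS is y = 2121 + 12p. Setting AD = SRAS gives 1982 = 16p, so p = 123.88 and y = 4103 − 4p = 3607.50.
Output 3607.50 is above potential 3153, so over time expected prices rise and SRAS shifts left until y returns to 3153.
Long run: y = 3153 on the AD curve gives 3153 = 4103 − 4p, so p = 237.50.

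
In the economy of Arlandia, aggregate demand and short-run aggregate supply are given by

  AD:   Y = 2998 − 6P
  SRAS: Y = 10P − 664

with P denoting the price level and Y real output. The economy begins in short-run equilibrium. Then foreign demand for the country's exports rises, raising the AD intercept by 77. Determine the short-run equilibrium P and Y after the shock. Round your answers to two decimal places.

P = 233.69, Y = 1672.88

This is a positive demand shock: AD shifts right.
New AD: Y = 3075 − 6P.
Set AD = SRAS: 3075 − 6P = 10P − 664, so 3739 = 16P and P = 233.69.
Substituting into AD, Y = 1672.88.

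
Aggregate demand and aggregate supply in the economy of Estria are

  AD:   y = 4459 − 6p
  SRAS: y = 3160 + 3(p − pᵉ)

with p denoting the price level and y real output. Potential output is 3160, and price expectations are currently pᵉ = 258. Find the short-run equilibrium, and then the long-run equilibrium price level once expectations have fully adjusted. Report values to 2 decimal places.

Short run: with pᵉ = 258, SRAS is y = 2386 + 3p. Setting AD = SRAS gives 2073 = 9p, so p = 230.33 and y = 4459 − 6p = 3077.00.
Output 3077.00 is below potential 3160, so over time expected prices fall and SRAS shifts right until y returns to 3160.
Long run: y = 3160 on the AD curve gives 3160 = 4459 − 6p, so p = 216.50.

Short run: p = 230.33, y = 3077.00. Long run: p = 216.50.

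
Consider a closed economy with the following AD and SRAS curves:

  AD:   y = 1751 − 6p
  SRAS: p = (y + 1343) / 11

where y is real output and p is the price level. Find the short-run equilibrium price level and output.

p = 182, y = 659

Rearrange SRAS to y = 11p − 1343.
Set AD = SRAS: 1751 − 6p = 11p − 1343, so 3094 = 17p and p = 182.
Then y = 1751 − 6·182 = 659.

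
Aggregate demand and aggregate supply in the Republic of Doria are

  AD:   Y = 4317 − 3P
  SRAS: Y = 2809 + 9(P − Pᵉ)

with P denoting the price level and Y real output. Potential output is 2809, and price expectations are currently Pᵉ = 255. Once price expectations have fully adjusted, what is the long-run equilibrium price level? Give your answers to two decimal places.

Short run: with Pᵉ = 255, SRAS is Y = 514 + 9P. Setting AD = SRAS gives 3803 = 12P, so P = 316.92 and Y = 4317 − 3P = 3366.25.
Output 3366.25 is above potential 2809, so over time expected prices rise and SRAS shifts left until Y returns to 2809.
Long run: Y = 2809 on the AD curve gives 2809 = 4317 − 3P, so P = 502.67.

Long-run P = 502.67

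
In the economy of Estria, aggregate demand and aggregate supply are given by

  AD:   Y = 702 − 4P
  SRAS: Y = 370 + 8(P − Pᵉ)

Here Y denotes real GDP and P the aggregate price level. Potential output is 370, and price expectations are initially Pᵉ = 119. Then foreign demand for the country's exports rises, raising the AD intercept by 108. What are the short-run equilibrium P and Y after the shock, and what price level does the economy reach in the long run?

Short run: P = 116, Y = 346. Long run: P = 110.

AD shifts right: new AD is Y = 810 − 4P. With Pᵉ = 119, SRAS is Y = 8P − 582.
Short run: 810 − 4P = 8P − 582 gives 1392 = 12P, so P = 116 and Y = 810 − 4·116 = 346.
Y = 346 is below potential 370; expectations adjust and SRAS shifts right until Y = 370.
Long run: on the new AD curve, 370 = 810 − 4P gives P = 110.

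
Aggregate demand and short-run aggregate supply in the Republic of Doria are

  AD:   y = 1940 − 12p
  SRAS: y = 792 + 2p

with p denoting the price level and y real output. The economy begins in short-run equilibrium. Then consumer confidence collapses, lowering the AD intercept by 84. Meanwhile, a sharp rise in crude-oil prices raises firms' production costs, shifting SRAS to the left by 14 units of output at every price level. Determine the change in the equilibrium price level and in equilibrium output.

After both shocks: AD is y = 1856 − 12p and SRAS is y = 778 + 2p.
Setting them equal: 1078 = 14p, so p = 77.
y = 1856 − 12·77 = 932.
Initially p = 82, y = 956, so Δp = -5 and Δy = -24.

Δp = -5, Δy = -24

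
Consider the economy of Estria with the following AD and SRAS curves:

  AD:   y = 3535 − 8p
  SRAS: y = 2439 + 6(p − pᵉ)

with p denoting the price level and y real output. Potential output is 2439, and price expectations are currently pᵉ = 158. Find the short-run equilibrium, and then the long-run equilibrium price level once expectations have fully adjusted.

Short run: p = 146, y = 2367. Long run: p = 137.

Short run: with pᵉ = 158, SRAS is y = 1491 + 6p. Setting AD = SRAS gives 2044 = 14p, so p = 146 and y = 3535 − 8·146 = 2367.
Output 2367 is below potential 2439, so over time expected prices fall and SRAS shifts right until y returns to 2439.
Long run: y = 2439 on the AD curve gives 2439 = 3535 − 8p, so p = 137.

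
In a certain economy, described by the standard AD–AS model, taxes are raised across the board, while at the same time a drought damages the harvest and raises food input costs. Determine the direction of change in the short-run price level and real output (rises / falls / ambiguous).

The first event is a negative demand shock: AD shifts left, which by itself pushes P down and Y down.
The second is an adverse supply shock: SRAS shifts left, which by itself pushes P up and Y down.
The two shocks push P in opposite directions, so the effect on P is ambiguous. Both shocks push Y down, so Y falls.

Price level: ambiguous; output: falls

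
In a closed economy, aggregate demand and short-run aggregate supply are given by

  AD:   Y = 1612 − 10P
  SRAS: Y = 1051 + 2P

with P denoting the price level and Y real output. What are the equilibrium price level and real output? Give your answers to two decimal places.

Set AD = SRAS: 1612 − 10P = 1051 + 2P, so 561 = 12P and P = 46.75.
Substituting into AD, Y = 1612 − 10P = 1144.50.

P = 46.75, Y = 1144.50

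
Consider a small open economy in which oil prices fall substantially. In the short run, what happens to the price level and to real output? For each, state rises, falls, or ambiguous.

This is a favourable supply shock: SRAS shifts right.
Moving along the downward-sloping AD curve, P falls and Y rises.

Price level: falls; output: rises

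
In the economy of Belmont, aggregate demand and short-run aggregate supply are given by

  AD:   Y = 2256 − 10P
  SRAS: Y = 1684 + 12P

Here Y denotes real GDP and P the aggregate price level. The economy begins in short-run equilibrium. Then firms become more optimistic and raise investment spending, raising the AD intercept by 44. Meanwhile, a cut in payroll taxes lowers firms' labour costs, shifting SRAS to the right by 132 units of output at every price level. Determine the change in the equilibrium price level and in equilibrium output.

ΔP = -4, ΔY = +84

After both shocks: AD is Y = 2300 − 10P and SRAS is Y = 1816 + 12P.
Setting them equal: 484 = 22P, so P = 22.
Y = 2300 − 10·22 = 2080.
Initially P = 26, Y = 1996, so ΔP = -4 and ΔY = +84.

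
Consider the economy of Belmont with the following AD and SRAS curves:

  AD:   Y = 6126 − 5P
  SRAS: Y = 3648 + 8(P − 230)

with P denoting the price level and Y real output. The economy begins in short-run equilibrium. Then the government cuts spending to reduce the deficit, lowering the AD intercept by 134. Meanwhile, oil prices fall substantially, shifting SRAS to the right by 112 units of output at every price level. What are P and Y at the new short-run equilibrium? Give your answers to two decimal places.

P = 313.23, Y = 4425.85

After both shocks: AD is Y = 5992 − 5P and SRAS is Y = 1920 + 8P.
Setting them equal: 4072 = 13P, so P = 313.23.
Substituting into AD, Y = 4425.85.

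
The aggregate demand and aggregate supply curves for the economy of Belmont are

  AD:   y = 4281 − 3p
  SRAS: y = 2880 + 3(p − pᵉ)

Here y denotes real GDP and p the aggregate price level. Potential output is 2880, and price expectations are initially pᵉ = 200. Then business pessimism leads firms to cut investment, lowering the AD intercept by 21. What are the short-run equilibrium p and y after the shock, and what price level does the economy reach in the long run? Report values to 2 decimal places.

AD shifts left: new AD is y = 4260 − 3p. With pᵉ = 200, SRAS is y = 2280 + 3p.
Short run: 4260 − 3p = 2280 + 3p gives 1980 = 6p, so p = 330.00 and y = 4260 − 3p = 3270.00.
y = 3270.00 is above potential 2880; expectations adjust and SRAS shifts left until y = 2880.
Long run: on the new AD curve, 2880 = 4260 − 3p gives p = 460.00.

Short run: p = 330.00, y = 3270.00. Long run: p = 460.00.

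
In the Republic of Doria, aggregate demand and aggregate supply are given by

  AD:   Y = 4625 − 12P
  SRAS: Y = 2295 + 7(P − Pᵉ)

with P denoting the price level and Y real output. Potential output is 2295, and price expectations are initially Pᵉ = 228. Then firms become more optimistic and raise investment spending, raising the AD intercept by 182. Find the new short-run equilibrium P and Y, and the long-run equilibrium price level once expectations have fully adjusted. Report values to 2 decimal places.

Short run: P = 216.21, Y = 2212.47. Long run: P = 209.33.

AD shifts right: new AD is Y = 4807 − 12P. With Pᵉ = 228, SRAS is Y = 699 + 7P.
Short run: 4807 − 12P = 699 + 7P gives 4108 = 19P, so P = 216.21 and Y = 4807 − 12P = 2212.47.
Y = 2212.47 is below potential 2295; expectations adjust and SRAS shifts right until Y = 2295.
Long run: on the new AD curve, 2295 = 4807 − 12P gives P = 209.33.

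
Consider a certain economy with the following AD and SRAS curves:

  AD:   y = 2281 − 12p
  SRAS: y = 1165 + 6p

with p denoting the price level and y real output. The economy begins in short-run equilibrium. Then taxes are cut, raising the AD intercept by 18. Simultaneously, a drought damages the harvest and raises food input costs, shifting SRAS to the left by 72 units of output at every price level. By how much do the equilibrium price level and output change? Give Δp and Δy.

Δp = +5, Δy = -42

After both shocks: AD is y = 2299 − 12p and SRAS is y = 1093 + 6p.
Setting them equal: 1206 = 18p, so p = 67.
y = 2299 − 12·67 = 1495.
Initially p = 62, y = 1537, so Δp = +5 and Δy = -42.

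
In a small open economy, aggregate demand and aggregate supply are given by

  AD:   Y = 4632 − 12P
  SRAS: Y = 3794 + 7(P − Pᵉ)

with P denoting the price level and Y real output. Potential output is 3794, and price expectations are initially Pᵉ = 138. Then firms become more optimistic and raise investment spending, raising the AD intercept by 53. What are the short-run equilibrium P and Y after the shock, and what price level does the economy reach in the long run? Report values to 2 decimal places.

Short run: P = 97.74, Y = 3512.16. Long run: P = 74.25.

AD shifts right: new AD is Y = 4685 − 12P. With Pᵉ = 138, SRAS is Y = 2828 + 7P.
Short run: 4685 − 12P = 2828 + 7P gives 1857 = 19P, so P = 97.74 and Y = 4685 − 12P = 3512.16.
Y = 3512.16 is below potential 3794; expectations adjust and SRAS shifts right until Y = 3794.
Long run: on the new AD curve, 3794 = 4685 − 12P gives P = 74.25.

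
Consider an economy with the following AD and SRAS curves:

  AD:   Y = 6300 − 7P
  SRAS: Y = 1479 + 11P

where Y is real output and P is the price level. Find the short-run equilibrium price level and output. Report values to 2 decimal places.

P = 267.83, Y = 4425.17

Set AD = SRAS: 6300 − 7P = 1479 + 11P, so 4821 = 18P and P = 267.83.
Substituting into AD, Y = 6300 − 7P = 4425.17.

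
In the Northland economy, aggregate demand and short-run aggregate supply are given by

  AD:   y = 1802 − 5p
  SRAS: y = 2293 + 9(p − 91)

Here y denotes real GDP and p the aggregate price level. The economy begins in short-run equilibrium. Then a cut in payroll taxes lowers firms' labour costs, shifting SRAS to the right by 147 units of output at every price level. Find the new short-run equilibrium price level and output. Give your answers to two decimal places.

This is a positive supply shock: SRAS shifts right.
New SRAS: y = 1621 + 9p.
Set AD = SRAS: 1802 − 5p = 1621 + 9p, so 181 = 14p and p = 12.93.
Substituting into AD, y = 1737.36.

p = 12.93, y = 1737.36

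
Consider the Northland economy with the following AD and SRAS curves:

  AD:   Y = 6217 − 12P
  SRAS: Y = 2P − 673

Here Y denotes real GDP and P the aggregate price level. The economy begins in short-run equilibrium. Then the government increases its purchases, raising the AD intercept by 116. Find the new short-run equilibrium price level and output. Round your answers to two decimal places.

P = 500.43, Y = 327.86

This is a positive demand shock: AD shifts right.
New AD: Y = 6333 − 12P.
Set AD = SRAS: 6333 − 12P = 2P − 673, so 7006 = 14P and P = 500.43.
Substituting into AD, Y = 327.86.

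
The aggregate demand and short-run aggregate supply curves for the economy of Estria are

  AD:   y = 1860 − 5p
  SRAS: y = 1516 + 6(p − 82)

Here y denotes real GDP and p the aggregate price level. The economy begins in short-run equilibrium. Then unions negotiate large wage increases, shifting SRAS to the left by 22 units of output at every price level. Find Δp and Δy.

Δp = +2, Δy = -10

This is a negative supply shock: SRAS shifts left.
New SRAS: y = 1002 + 6p.
Set AD = SRAS: 1860 − 5p = 1002 + 6p, so 858 = 11p and p = 78.
y = 1860 − 5·78 = 1470.
Initially p = 76, y = 1480, so Δp = +2 and Δy = -10.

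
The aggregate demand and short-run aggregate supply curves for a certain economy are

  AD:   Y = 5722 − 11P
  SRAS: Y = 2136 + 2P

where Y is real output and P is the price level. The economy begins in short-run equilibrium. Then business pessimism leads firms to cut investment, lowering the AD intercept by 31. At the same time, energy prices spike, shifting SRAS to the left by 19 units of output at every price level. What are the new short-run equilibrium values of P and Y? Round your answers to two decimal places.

After both shocks: AD is Y = 5691 − 11P and SRAS is Y = 2117 + 2P.
Setting them equal: 3574 = 13P, so P = 274.92.
Substituting into AD, Y = 2666.85.

P = 274.92, Y = 2666.85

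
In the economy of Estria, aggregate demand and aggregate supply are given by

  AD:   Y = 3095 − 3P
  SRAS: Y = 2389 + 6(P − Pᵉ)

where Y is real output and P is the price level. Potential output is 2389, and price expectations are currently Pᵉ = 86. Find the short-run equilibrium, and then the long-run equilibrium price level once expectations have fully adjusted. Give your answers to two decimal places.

Short run: P = 135.78, Y = 2687.67. Long run: P = 235.33.

Short run: with Pᵉ = 86, SRAS is Y = 1873 + 6P. Setting AD = SRAS gives 1222 = 9P, so P = 135.78 and Y = 3095 − 3P = 2687.67.
Output 2687.67 is above potential 2389, so over time expected prices rise and SRAS shifts left until Y returns to 2389.
Long run: Y = 2389 on the AD curve gives 2389 = 3095 − 3P, so P = 235.33.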